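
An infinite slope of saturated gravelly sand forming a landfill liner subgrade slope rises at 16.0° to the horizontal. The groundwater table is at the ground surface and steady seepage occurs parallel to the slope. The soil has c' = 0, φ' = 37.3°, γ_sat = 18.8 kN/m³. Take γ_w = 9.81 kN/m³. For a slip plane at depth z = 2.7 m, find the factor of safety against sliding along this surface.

With seepage parallel to the slope and the water table at the surface, the effective normal stress on the slip plane uses the buoyant unit weight γ' = γ_sat − γ_w while the driving shear stress uses γ_sat:
FS = [c' + γ' z cos²β tanφ'] / [γ_sat z sinβ cosβ]
(For c' = 0 this reduces to FS = (γ'/γ_sat)·tanφ'/tanβ.)
γ' = 18.8 − 9.81 = 8.99 kN/m³
Numerator = 0.0 + 8.99·2.7·cos²16.0°·tan37.3° = 0.0 + 8.99·2.7·0.9240·0.7618 = 17.086 kPa
Denominator = 18.8·2.7·sin16.0°·cos16.0° = 18.8·2.7·0.2756·0.9613 = 13.449 kPa
FS = 17.086 / 13.449 = 1.270

FS = 1.27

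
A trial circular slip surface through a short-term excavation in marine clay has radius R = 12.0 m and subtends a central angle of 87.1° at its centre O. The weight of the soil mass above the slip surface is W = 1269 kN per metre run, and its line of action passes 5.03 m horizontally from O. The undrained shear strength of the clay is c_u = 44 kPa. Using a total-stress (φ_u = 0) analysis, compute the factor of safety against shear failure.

FS = 1.51

Taking moments about the centre O, the resisting moment is provided by the undrained shear strength acting along the arc:
Arc length L_a = R·θ = 12.0·(87.1°·π/180) = 12.0·1.5202 = 18.24 m
M_R = c_u·L_a·R = 44·18.24·12.0 = 9631.9 kN·m/m
M_D = W·d = 1269·5.03 = 6383.1 kN·m/m
FS = M_R / M_D = 9631.9 / 6383.1 = 1.509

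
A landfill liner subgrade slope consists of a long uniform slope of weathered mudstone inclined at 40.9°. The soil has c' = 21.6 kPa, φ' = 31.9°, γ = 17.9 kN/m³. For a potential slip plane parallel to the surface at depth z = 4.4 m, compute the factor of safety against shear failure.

FS = 1.27

For an infinite slope with a slip plane parallel to the surface (no pore pressure): FS = [c' + γz cos²β tanφ'] / [γz sinβ cosβ].
γz = 17.9·4.4 = 78.76 kN/m²
Numerator = 21.6 + 78.76·cos²40.9°·tan31.9° = 21.6 + 78.76·0.5713·0.6224 = 49.608 kPa
Denominator = 78.76·sin40.9°·cos40.9° = 78.76·0.6547·0.7559 = 38.977 kPa
FS = 49.608 / 38.977 = 1.273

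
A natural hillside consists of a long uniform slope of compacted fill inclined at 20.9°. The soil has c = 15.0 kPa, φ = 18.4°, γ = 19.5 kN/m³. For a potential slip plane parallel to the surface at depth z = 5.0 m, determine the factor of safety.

For an infinite slope with a slip plane parallel to the surface (no pore pressure): FS = [c + γz cos²β tanφ] / [γz sinβ cosβ].
γz = 19.5·5.0 = 97.50 kN/m²
Numerator = 15.0 + 97.50·cos²20.9°·tan18.4° = 15.0 + 97.50·0.8727·0.3327 = 43.306 kPa
Denominator = 97.50·sin20.9°·cos20.9° = 97.50·0.3567·0.9342 = 32.493 kPa
FS = 43.306 / 32.493 = 1.333

FS = 1.33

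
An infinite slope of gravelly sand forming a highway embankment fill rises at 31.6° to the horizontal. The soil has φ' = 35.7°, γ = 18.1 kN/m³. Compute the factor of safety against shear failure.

FS = 1.17

For a dry cohesionless infinite slope the factor of safety is FS = tanφ' / tanβ.
FS = tan35.7° / tan31.6° = 0.7186 / 0.6152 = 1.168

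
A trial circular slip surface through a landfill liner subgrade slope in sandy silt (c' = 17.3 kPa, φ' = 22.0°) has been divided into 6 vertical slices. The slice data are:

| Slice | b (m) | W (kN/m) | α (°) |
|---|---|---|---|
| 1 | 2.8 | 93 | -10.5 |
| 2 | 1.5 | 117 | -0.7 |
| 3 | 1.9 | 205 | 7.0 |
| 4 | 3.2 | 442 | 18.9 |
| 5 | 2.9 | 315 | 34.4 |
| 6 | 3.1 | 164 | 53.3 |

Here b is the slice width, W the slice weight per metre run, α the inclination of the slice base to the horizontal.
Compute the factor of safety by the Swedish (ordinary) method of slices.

Ordinary method of slices: FS = Σ[c'·Δl_i + (W_i cosα_i)·tanφ'] / Σ W_i sinα_i, with Δl_i = b_i / cosα_i.
Slice 1: Δl = 2.8/cos(-10.5°) = 2.848 m; N'_1 = 93·cos(-10.5°) = 91.4; c'Δl = 49.26; W sinα = -16.9
Slice 2: Δl = 1.5/cos(-0.7°) = 1.500 m; N'_2 = 117·cos(-0.7°) = 117.0; c'Δl = 25.95; W sinα = -1.4
Slice 3: Δl = 1.9/cos7.0° = 1.914 m; N'_3 = 205·cos7.0° = 203.5; c'Δl = 33.12; W sinα = 25.0
Slice 4: Δl = 3.2/cos18.9° = 3.382 m; N'_4 = 442·cos18.9° = 418.2; c'Δl = 58.51; W sinα = 143.2
Slice 5: Δl = 2.9/cos34.4° = 3.515 m; N'_5 = 315·cos34.4° = 259.9; c'Δl = 60.80; W sinα = 178.0
Slice 6: Δl = 3.1/cos53.3° = 5.187 m; N'_6 = 164·cos53.3° = 98.0; c'Δl = 89.74; W sinα = 131.5
Σc'Δl = 317.4 kN/m; ΣN' = 1188.0 kN/m; ΣW sinα = 459.2 kN/m
Resisting = 317.4 + 1188.0·tan22.0° = 317.4 + 480.0 = 797.4 kN/m
FS = 797.4 / 459.2 = 1.736

FS = 1.74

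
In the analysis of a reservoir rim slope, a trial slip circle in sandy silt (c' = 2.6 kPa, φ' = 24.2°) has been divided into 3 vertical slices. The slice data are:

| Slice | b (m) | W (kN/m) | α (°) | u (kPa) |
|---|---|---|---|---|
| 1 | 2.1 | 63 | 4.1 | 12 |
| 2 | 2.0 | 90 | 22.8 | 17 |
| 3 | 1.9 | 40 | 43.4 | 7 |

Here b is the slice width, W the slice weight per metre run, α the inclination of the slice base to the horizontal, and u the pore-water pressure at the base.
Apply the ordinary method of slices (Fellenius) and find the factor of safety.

Ordinary method of slices: FS = Σ[c'·Δl_i + (W_i cosα_i − u_i·Δl_i)·tanφ'] / Σ W_i sinα_i, with Δl_i = b_i / cosα_i.
Slice 1: Δl = 2.1/cos4.1° = 2.105 m; N'_1 = 63·cos4.1° − 12·2.105 = 37.6; c'Δl = 5.47; W sinα = 4.5
Slice 2: Δl = 2.0/cos22.8° = 2.170 m; N'_2 = 90·cos22.8° − 17·2.170 = 46.1; c'Δl = 5.64; W sinα = 34.9
Slice 3: Δl = 1.9/cos43.4° = 2.615 m; N'_3 = 40·cos43.4° − 7·2.615 = 10.8; c'Δl = 6.80; W sinα = 27.5
Σc'Δl = 17.9 kN/m; ΣN' = 94.4 kN/m; ΣW sinα = 66.9 kN/m
Resisting = 17.9 + 94.4·tan24.2° = 17.9 + 42.4 = 60.3 kN/m
FS = 60.3 / 66.9 = 0.903

FS = 0.90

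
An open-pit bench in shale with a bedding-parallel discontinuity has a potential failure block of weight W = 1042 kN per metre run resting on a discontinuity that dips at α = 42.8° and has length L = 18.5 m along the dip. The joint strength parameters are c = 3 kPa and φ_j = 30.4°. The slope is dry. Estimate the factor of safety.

FS = 0.71

Resolving the block weight along and normal to the plane and applying the Mohr–Coulomb strength on the joint:
N' = W cosα = 1042·cos42.8° = 764.5 kN/m
Driving force T = W sinα = 1042·sin42.8° = 708.0 kN/m
Resisting force R = c·L + N'·tanφ_j = 3·18.5 + 764.5·tan30.4° = 55.5 + 448.6 = 504.1 kN/m
FS = R / T = 504.1 / 708.0 = 0.712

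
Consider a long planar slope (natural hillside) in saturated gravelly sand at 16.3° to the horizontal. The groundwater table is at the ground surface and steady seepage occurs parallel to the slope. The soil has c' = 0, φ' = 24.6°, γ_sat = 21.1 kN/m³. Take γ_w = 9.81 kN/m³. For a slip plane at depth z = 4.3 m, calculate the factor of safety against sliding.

With seepage parallel to the slope and the water table at the surface, the effective normal stress on the slip plane uses the buoyant unit weight γ' = γ_sat − γ_w while the driving shear stress uses γ_sat:
FS = [c' + γ' z cos²β tanφ'] / [γ_sat z sinβ cosβ]
(For c' = 0 this reduces to FS = (γ'/γ_sat)·tanφ'/tanβ.)
γ' = 21.1 − 9.81 = 11.29 kN/m³
Numerator = 0.0 + 11.29·4.3·cos²16.3°·tan24.6° = 0.0 + 11.29·4.3·0.9212·0.4578 = 20.476 kPa
Denominator = 21.1·4.3·sin16.3°·cos16.3° = 21.1·4.3·0.2807·0.9598 = 24.441 kPa
FS = 20.476 / 24.441 = 0.838

FS = 0.84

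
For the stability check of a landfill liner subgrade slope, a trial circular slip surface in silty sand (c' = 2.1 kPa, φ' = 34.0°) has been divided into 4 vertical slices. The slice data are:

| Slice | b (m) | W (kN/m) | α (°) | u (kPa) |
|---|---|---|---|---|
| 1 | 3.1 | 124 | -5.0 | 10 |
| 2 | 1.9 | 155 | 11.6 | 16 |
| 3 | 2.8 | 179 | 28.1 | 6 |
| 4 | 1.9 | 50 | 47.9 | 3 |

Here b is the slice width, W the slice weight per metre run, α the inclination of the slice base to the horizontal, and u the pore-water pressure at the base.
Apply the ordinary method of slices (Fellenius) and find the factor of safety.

FS = 1.96

Ordinary method of slices: FS = Σ[c'·Δl_i + (W_i cosα_i − u_i·Δl_i)·tanφ'] / Σ W_i sinα_i, with Δl_i = b_i / cosα_i.
Slice 1: Δl = 3.1/cos(-5.0°) = 3.112 m; N'_1 = 124·cos(-5.0°) − 10·3.112 = 92.4; c'Δl = 6.53; W sinα = -10.8
Slice 2: Δl = 1.9/cos11.6° = 1.940 m; N'_2 = 155·cos11.6° − 16·1.940 = 120.8; c'Δl = 4.07; W sinα = 31.2
Slice 3: Δl = 2.8/cos28.1° = 3.174 m; N'_3 = 179·cos28.1° − 6·3.174 = 138.9; c'Δl = 6.67; W sinα = 84.3
Slice 4: Δl = 1.9/cos47.9° = 2.834 m; N'_4 = 50·cos47.9° − 3·2.834 = 25.0; c'Δl = 5.95; W sinα = 37.1
Σc'Δl = 23.2 kN/m; ΣN' = 377.1 kN/m; ΣW sinα = 141.8 kN/m
Resisting = 23.2 + 377.1·tan34.0° = 23.2 + 254.3 = 277.6 kN/m
FS = 277.6 / 141.8 = 1.958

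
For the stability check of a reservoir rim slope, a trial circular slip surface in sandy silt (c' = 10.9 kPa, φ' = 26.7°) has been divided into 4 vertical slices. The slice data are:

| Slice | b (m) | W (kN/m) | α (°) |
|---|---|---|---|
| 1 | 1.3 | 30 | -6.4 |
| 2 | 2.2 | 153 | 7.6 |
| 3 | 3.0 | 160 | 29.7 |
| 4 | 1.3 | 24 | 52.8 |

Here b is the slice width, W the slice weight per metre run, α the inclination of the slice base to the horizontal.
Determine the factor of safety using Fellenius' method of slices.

Ordinary method of slices: FS = Σ[c'·Δl_i + (W_i cosα_i)·tanφ'] / Σ W_i sinα_i, with Δl_i = b_i / cosα_i.
Slice 1: Δl = 1.3/cos(-6.4°) = 1.308 m; N'_1 = 30·cos(-6.4°) = 29.8; c'Δl = 14.26; W sinα = -3.3
Slice 2: Δl = 2.2/cos7.6° = 2.219 m; N'_2 = 153·cos7.6° = 151.7; c'Δl = 24.19; W sinα = 20.2
Slice 3: Δl = 3.0/cos29.7° = 3.454 m; N'_3 = 160·cos29.7° = 139.0; c'Δl = 37.65; W sinα = 79.3
Slice 4: Δl = 1.3/cos52.8° = 2.150 m; N'_4 = 24·cos52.8° = 14.5; c'Δl = 23.44; W sinα = 19.1
Σc'Δl = 99.5 kN/m; ΣN' = 335.0 kN/m; ΣW sinα = 115.3 kN/m
Resisting = 99.5 + 335.0·tan26.7° = 99.5 + 168.5 = 268.0 kN/m
FS = 268.0 / 115.3 = 2.325

FS = 2.32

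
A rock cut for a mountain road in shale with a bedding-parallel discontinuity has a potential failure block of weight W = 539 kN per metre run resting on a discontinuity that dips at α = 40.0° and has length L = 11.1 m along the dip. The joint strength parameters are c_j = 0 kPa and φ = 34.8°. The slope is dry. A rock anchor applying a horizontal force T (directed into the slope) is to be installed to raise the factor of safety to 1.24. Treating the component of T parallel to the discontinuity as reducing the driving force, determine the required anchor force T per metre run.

Resolving forces along and normal to the sliding plane, with the horizontal anchor force T adding T·sinα to the effective normal force and T·cosα acting up the plane against the driving force:
FS = [c_jL + (W cosα + T sinα) tanφ] / [W sinα − T cosα]
Without the anchor: N' = 412.9 kN/m, driving T_d = 346.5 kN/m, resisting R = 0·11.1 + 412.9·tan34.8° = 287.0 kN/m, FS = 0.83.
Setting FS = 1.24 and solving for T:
1.24·(346.5 − T cos40.0°) = 287.0 + T sin40.0°·tan34.8°
T·(sin40.0°·tan34.8° + 1.24·cos40.0°) = 1.24·346.5 − 287.0
T·(0.6428·0.6950 + 1.24·0.7660) = 429.6 − 287.0 = 142.6
T·1.3966 = 142.6
T = 102.1 kN/m

T = 102 kN/m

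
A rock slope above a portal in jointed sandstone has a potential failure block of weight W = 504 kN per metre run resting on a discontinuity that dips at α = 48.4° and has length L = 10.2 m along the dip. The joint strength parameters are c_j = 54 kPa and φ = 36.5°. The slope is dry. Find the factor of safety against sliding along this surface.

Resolving the block weight along and normal to the plane and applying the Mohr–Coulomb strength on the joint:
N' = W cosα = 504·cos48.4° = 334.6 kN/m
Driving force T = W sinα = 504·sin48.4° = 376.9 kN/m
Resisting force R = c_j·L + N'·tanφ = 54·10.2 + 334.6·tan36.5° = 550.8 + 247.6 = 798.4 kN/m
FS = R / T = 798.4 / 376.9 = 2.118

FS = 2.12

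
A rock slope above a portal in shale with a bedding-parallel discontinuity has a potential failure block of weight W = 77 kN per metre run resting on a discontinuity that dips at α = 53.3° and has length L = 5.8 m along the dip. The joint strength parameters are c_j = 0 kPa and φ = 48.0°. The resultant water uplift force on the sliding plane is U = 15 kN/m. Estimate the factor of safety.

Resolving the block weight along and normal to the plane and applying the Mohr–Coulomb strength on the joint:
N' = W cosα − U = 77·cos53.3° − 15 = 31.0 kN/m
Driving force T = W sinα = 77·sin53.3° = 61.7 kN/m
Resisting force R = c_j·L + N'·tanφ = 0·5.8 + 31.0·tan48.0° = 0.0 + 34.4 = 34.4 kN/m
FS = R / T = 34.4 / 61.7 = 0.558

FS = 0.56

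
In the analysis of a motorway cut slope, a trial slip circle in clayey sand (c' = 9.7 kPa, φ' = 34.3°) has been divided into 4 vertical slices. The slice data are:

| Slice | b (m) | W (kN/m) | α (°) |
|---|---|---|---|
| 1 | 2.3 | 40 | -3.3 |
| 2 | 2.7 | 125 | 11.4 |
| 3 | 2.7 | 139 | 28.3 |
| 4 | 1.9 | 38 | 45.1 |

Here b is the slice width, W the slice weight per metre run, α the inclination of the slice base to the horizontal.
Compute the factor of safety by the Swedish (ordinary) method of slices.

Ordinary method of slices: FS = Σ[c'·Δl_i + (W_i cosα_i)·tanφ'] / Σ W_i sinα_i, with Δl_i = b_i / cosα_i.
Slice 1: Δl = 2.3/cos(-3.3°) = 2.304 m; N'_1 = 40·cos(-3.3°) = 39.9; c'Δl = 22.35; W sinα = -2.3
Slice 2: Δl = 2.7/cos11.4° = 2.754 m; N'_2 = 125·cos11.4° = 122.5; c'Δl = 26.72; W sinα = 24.7
Slice 3: Δl = 2.7/cos28.3° = 3.067 m; N'_3 = 139·cos28.3° = 122.4; c'Δl = 29.75; W sinα = 65.9
Slice 4: Δl = 1.9/cos45.1° = 2.692 m; N'_4 = 38·cos45.1° = 26.8; c'Δl = 26.11; W sinα = 26.9
Σc'Δl = 104.9 kN/m; ΣN' = 311.7 kN/m; ΣW sinα = 115.2 kN/m
Resisting = 104.9 + 311.7·tan34.3° = 104.9 + 212.6 = 317.5 kN/m
FS = 317.5 / 115.2 = 2.756

FS = 2.76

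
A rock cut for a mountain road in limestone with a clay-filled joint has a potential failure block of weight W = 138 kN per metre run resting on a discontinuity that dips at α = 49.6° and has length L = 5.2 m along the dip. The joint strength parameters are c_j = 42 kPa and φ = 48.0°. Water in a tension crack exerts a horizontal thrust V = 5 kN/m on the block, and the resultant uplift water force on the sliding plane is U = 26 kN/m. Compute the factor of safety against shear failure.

FS = 2.63

Resolving the block weight along and normal to the plane and applying the Mohr–Coulomb strength on the joint:
N' = W cosα − U − V sinα = 138·cos49.6° − 26 − 5·sin49.6° = 59.6 kN/m
Driving force T = W sinα + V cosα = 138·sin49.6° + 5·cos49.6° = 108.3 kN/m
Resisting force R = c_j·L + N'·tanφ = 42·5.2 + 59.6·tan48.0° = 218.4 + 66.2 = 284.6 kN/m
FS = R / T = 284.6 / 108.3 = 2.627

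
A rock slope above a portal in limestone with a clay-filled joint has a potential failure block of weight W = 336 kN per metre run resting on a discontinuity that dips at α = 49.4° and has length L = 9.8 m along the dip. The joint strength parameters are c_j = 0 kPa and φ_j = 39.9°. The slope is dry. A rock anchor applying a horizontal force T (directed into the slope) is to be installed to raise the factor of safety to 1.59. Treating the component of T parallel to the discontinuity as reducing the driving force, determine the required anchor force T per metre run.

T = 133 kN/m

Resolving forces along and normal to the sliding plane, with the horizontal anchor force T adding T·sinα to the effective normal force and T·cosα acting up the plane against the driving force:
FS = [c_jL + (W cosα + T sinα) tanφ_j] / [W sinα − T cosα]
Without the anchor: N' = 218.7 kN/m, driving T_d = 255.1 kN/m, resisting R = 0·9.8 + 218.7·tan39.9° = 182.8 kN/m, FS = 0.72.
Setting FS = 1.59 and solving for T:
1.59·(255.1 − T cos49.4°) = 182.8 + T sin49.4°·tan39.9°
T·(sin49.4°·tan39.9° + 1.59·cos49.4°) = 1.59·255.1 − 182.8
T·(0.7593·0.8361 + 1.59·0.6508) = 405.6 − 182.8 = 222.8
T·1.6696 = 222.8
T = 133.4 kN/m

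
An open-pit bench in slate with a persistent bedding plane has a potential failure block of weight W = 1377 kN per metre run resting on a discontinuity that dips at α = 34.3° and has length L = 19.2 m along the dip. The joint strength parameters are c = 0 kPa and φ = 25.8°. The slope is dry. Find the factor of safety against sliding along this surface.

Resolving the block weight along and normal to the plane and applying the Mohr–Coulomb strength on the joint:
N' = W cosα = 1377·cos34.3° = 1137.5 kN/m
Driving force T = W sinα = 1377·sin34.3° = 776.0 kN/m
Resisting force R = c·L + N'·tanφ = 0·19.2 + 1137.5·tan25.8° = 0.0 + 549.9 = 549.9 kN/m
FS = R / T = 549.9 / 776.0 = 0.709

FS = 0.71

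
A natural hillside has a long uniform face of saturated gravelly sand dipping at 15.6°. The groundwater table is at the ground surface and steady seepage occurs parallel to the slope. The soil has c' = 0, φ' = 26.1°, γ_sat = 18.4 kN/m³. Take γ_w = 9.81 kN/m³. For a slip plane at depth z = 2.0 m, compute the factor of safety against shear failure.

With seepage parallel to the slope and the water table at the surface, the effective normal stress on the slip plane uses the buoyant unit weight γ' = γ_sat − γ_w while the driving shear stress uses γ_sat:
FS = [c' + γ' z cos²β tanφ'] / [γ_sat z sinβ cosβ]
(For c' = 0 this reduces to FS = (γ'/γ_sat)·tanφ'/tanβ.)
γ' = 18.4 − 9.81 = 8.59 kN/m³
Numerator = 0.0 + 8.59·2.0·cos²15.6°·tan26.1° = 0.0 + 8.59·2.0·0.9277·0.4899 = 7.808 kPa
Denominator = 18.4·2.0·sin15.6°·cos15.6° = 18.4·2.0·0.2689·0.9632 = 9.532 kPa
FS = 7.808 / 9.532 = 0.819

FS = 0.82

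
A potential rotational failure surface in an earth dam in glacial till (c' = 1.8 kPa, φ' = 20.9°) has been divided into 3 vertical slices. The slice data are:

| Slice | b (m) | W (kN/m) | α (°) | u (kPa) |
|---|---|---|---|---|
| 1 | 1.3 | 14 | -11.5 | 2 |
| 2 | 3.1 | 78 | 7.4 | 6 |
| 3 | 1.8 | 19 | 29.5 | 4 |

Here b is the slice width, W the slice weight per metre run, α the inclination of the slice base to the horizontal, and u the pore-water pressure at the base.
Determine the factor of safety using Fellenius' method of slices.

FS = 2.50

Ordinary method of slices: FS = Σ[c'·Δl_i + (W_i cosα_i − u_i·Δl_i)·tanφ'] / Σ W_i sinα_i, with Δl_i = b_i / cosα_i.
Slice 1: Δl = 1.3/cos(-11.5°) = 1.327 m; N'_1 = 14·cos(-11.5°) − 2·1.327 = 11.1; c'Δl = 2.39; W sinα = -2.8
Slice 2: Δl = 3.1/cos7.4° = 3.126 m; N'_2 = 78·cos7.4° − 6·3.126 = 58.6; c'Δl = 5.63; W sinα = 10.0
Slice 3: Δl = 1.8/cos29.5° = 2.068 m; N'_3 = 19·cos29.5° − 4·2.068 = 8.3; c'Δl = 3.72; W sinα = 9.4
Σc'Δl = 11.7 kN/m; ΣN' = 77.9 kN/m; ΣW sinα = 16.6 kN/m
Resisting = 11.7 + 77.9·tan20.9° = 11.7 + 29.8 = 41.5 kN/m
FS = 41.5 / 16.6 = 2.498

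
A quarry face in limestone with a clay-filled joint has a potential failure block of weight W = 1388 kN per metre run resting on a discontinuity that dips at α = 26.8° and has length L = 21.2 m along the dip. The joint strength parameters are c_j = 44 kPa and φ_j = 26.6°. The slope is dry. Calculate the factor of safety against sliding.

FS = 2.48

Resolving the block weight along and normal to the plane and applying the Mohr–Coulomb strength on the joint:
N' = W cosα = 1388·cos26.8° = 1238.9 kN/m
Driving force T = W sinα = 1388·sin26.8° = 625.8 kN/m
Resisting force R = c_j·L + N'·tanφ_j = 44·21.2 + 1238.9·tan26.6° = 932.8 + 620.4 = 1553.2 kN/m
FS = R / T = 1553.2 / 625.8 = 2.482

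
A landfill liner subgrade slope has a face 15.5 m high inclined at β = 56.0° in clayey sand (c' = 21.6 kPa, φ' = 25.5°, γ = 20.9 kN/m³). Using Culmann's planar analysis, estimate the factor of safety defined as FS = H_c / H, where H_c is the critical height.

H_c = (4c'/γ) · sinβ cosφ' / [1 − cos(β − φ')]
    = (4·21.6/20.9) · sin56.0°·cos25.5° / [1 − cos30.5°]
    = 4.134 · 0.7483 / 0.1384 = 22.36 m
FS = H_c / H = 22.36 / 15.5 = 1.442

FS = 1.44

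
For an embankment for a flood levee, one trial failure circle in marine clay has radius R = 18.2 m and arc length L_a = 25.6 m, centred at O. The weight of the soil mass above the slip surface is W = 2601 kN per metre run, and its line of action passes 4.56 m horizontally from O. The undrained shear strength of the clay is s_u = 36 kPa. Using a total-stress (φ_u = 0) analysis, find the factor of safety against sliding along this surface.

FS = 1.41

Taking moments about the centre O, the resisting moment is provided by the undrained shear strength acting along the arc:
M_R = s_u·L_a·R = 36·25.60·18.2 = 16773.1 kN·m/m
M_D = W·d = 2601·4.56 = 11860.6 kN·m/m
FS = M_R / M_D = 16773.1 / 11860.6 = 1.414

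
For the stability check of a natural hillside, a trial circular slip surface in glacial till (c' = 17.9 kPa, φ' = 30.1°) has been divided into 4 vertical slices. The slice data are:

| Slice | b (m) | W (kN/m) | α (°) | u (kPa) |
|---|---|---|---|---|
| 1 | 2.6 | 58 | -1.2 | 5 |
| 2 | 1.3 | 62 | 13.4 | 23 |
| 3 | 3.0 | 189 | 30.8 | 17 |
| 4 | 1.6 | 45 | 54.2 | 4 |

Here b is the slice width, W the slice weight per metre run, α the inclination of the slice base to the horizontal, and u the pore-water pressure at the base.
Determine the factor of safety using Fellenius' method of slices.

FS = 2.01

Ordinary method of slices: FS = Σ[c'·Δl_i + (W_i cosα_i − u_i·Δl_i)·tanφ'] / Σ W_i sinα_i, with Δl_i = b_i / cosα_i.
Slice 1: Δl = 2.6/cos(-1.2°) = 2.601 m; N'_1 = 58·cos(-1.2°) − 5·2.601 = 45.0; c'Δl = 46.55; W sinα = -1.2
Slice 2: Δl = 1.3/cos13.4° = 1.336 m; N'_2 = 62·cos13.4° − 23·1.336 = 29.6; c'Δl = 23.92; W sinα = 14.4
Slice 3: Δl = 3.0/cos30.8° = 3.493 m; N'_3 = 189·cos30.8° − 17·3.493 = 103.0; c'Δl = 62.52; W sinα = 96.8
Slice 4: Δl = 1.6/cos54.2° = 2.735 m; N'_4 = 45·cos54.2° − 4·2.735 = 15.4; c'Δl = 48.96; W sinα = 36.5
Σc'Δl = 181.9 kN/m; ΣN' = 192.9 kN/m; ΣW sinα = 146.4 kN/m
Resisting = 181.9 + 192.9·tan30.1° = 181.9 + 111.8 = 293.8 kN/m
FS = 293.8 / 146.4 = 2.006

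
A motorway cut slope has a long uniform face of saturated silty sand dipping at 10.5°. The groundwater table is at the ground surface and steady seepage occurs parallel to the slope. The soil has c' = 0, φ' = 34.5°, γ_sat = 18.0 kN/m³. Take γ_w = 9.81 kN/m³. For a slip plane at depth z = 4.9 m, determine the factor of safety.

FS = 1.69

With seepage parallel to the slope and the water table at the surface, the effective normal stress on the slip plane uses the buoyant unit weight γ' = γ_sat − γ_w while the driving shear stress uses γ_sat:
FS = [c' + γ' z cos²β tanφ'] / [γ_sat z sinβ cosβ]
(For c' = 0 this reduces to FS = (γ'/γ_sat)·tanφ'/tanβ.)
γ' = 18.0 − 9.81 = 8.19 kN/m³
Numerator = 0.0 + 8.19·4.9·cos²10.5°·tan34.5° = 0.0 + 8.19·4.9·0.9668·0.6873 = 26.665 kPa
Denominator = 18.0·4.9·sin10.5°·cos10.5° = 18.0·4.9·0.1822·0.9833 = 15.804 kPa
FS = 26.665 / 15.804 = 1.687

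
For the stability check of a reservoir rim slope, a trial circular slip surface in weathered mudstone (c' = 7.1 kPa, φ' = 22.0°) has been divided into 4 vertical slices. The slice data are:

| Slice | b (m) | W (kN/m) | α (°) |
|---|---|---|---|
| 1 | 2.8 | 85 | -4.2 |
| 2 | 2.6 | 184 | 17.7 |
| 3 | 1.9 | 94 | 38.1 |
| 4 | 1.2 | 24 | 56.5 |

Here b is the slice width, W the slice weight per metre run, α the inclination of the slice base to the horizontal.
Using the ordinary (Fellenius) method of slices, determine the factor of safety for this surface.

FS = 1.66

Ordinary method of slices: FS = Σ[c'·Δl_i + (W_i cosα_i)·tanφ'] / Σ W_i sinα_i, with Δl_i = b_i / cosα_i.
Slice 1: Δl = 2.8/cos(-4.2°) = 2.808 m; N'_1 = 85·cos(-4.2°) = 84.8; c'Δl = 19.93; W sinα = -6.2
Slice 2: Δl = 2.6/cos17.7° = 2.729 m; N'_2 = 184·cos17.7° = 175.3; c'Δl = 19.38; W sinα = 55.9
Slice 3: Δl = 1.9/cos38.1° = 2.414 m; N'_3 = 94·cos38.1° = 74.0; c'Δl = 17.14; W sinα = 58.0
Slice 4: Δl = 1.2/cos56.5° = 2.174 m; N'_4 = 24·cos56.5° = 13.2; c'Δl = 15.44; W sinα = 20.0
Σc'Δl = 71.9 kN/m; ΣN' = 347.3 kN/m; ΣW sinα = 127.7 kN/m
Resisting = 71.9 + 347.3·tan22.0° = 71.9 + 140.3 = 212.2 kN/m
FS = 212.2 / 127.7 = 1.661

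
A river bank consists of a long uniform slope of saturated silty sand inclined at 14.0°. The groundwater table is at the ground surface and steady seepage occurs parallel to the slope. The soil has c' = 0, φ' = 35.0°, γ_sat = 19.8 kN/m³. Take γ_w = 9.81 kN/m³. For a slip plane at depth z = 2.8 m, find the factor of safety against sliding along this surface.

FS = 1.42

With seepage parallel to the slope and the water table at the surface, the effective normal stress on the slip plane uses the buoyant unit weight γ' = γ_sat − γ_w while the driving shear stress uses γ_sat:
FS = [c' + γ' z cos²β tanφ'] / [γ_sat z sinβ cosβ]
(For c' = 0 this reduces to FS = (γ'/γ_sat)·tanφ'/tanβ.)
γ' = 19.8 − 9.81 = 9.99 kN/m³
Numerator = 0.0 + 9.99·2.8·cos²14.0°·tan35.0° = 0.0 + 9.99·2.8·0.9415·0.7002 = 18.440 kPa
Denominator = 19.8·2.8·sin14.0°·cos14.0° = 19.8·2.8·0.2419·0.9703 = 13.014 kPa
FS = 18.440 / 13.014 = 1.417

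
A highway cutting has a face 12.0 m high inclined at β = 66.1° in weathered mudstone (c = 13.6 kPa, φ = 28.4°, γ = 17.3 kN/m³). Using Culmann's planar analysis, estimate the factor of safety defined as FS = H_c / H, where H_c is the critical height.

FS = 1.01

H_c = (4c/γ) · sinβ cosφ / [1 − cos(β − φ)]
    = (4·13.6/17.3) · sin66.1°·cos28.4° / [1 − cos37.7°]
    = 3.145 · 0.8042 / 0.2088 = 12.11 m
FS = H_c / H = 12.11 / 12.0 = 1.009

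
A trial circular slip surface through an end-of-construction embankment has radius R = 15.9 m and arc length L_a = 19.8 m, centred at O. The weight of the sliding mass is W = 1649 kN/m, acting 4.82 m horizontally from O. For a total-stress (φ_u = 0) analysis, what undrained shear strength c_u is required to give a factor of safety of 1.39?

c_u = 35.1 kPa

FS = c_u·L_a·R / (W·d), so c_u = FS·W·d / (L_a·R).
c_u = 1.39·1649·4.82 / (19.80·15.9) = 11048.0 / 314.82 = 35.09 kPa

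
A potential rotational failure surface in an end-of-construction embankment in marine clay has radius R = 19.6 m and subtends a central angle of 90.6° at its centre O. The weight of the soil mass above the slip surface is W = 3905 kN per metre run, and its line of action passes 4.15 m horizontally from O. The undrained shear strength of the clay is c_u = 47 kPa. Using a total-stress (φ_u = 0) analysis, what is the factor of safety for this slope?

FS = 1.76

Taking moments about the centre O, the resisting moment is provided by the undrained shear strength acting along the arc:
Arc length L_a = R·θ = 19.6·(90.6°·π/180) = 19.6·1.5813 = 30.99 m
M_R = c_u·L_a·R = 47·30.99·19.6 = 28550.6 kN·m/m
M_D = W·d = 3905·4.15 = 16205.8 kN·m/m
FS = M_R / M_D = 28550.6 / 16205.8 = 1.762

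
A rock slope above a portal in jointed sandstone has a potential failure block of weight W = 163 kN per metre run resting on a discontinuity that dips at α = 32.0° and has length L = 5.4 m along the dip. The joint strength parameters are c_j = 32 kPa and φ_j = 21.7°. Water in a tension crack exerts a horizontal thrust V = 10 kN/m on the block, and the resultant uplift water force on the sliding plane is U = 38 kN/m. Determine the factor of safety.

FS = 2.22

Resolving the block weight along and normal to the plane and applying the Mohr–Coulomb strength on the joint:
N' = W cosα − U − V sinα = 163·cos32.0° − 38 − 10·sin32.0° = 94.9 kN/m
Driving force T = W sinα + V cosα = 163·sin32.0° + 10·cos32.0° = 94.9 kN/m
Resisting force R = c_j·L + N'·tanφ_j = 32·5.4 + 94.9·tan21.7° = 172.8 + 37.8 = 210.6 kN/m
FS = R / T = 210.6 / 94.9 = 2.220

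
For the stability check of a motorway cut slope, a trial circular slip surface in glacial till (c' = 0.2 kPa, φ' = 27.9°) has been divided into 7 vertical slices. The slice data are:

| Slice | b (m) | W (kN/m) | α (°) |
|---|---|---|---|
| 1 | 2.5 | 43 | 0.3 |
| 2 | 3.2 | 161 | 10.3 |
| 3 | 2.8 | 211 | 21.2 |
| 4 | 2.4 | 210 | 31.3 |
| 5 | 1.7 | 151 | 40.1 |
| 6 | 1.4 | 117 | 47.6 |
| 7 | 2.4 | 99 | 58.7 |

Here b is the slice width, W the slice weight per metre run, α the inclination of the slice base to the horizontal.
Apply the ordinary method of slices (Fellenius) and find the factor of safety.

Ordinary method of slices: FS = Σ[c'·Δl_i + (W_i cosα_i)·tanφ'] / Σ W_i sinα_i, with Δl_i = b_i / cosα_i.
Slice 1: Δl = 2.5/cos0.3° = 2.500 m; N'_1 = 43·cos0.3° = 43.0; c'Δl = 0.50; W sinα = 0.2
Slice 2: Δl = 3.2/cos10.3° = 3.252 m; N'_2 = 161·cos10.3° = 158.4; c'Δl = 0.65; W sinα = 28.8
Slice 3: Δl = 2.8/cos21.2° = 3.003 m; N'_3 = 211·cos21.2° = 196.7; c'Δl = 0.60; W sinα = 76.3
Slice 4: Δl = 2.4/cos31.3° = 2.809 m; N'_4 = 210·cos31.3° = 179.4; c'Δl = 0.56; W sinα = 109.1
Slice 5: Δl = 1.7/cos40.1° = 2.222 m; N'_5 = 151·cos40.1° = 115.5; c'Δl = 0.44; W sinα = 97.3
Slice 6: Δl = 1.4/cos47.6° = 2.076 m; N'_6 = 117·cos47.6° = 78.9; c'Δl = 0.42; W sinα = 86.4
Slice 7: Δl = 2.4/cos58.7° = 4.620 m; N'_7 = 99·cos58.7° = 51.4; c'Δl = 0.92; W sinα = 84.6
Σc'Δl = 4.1 kN/m; ΣN' = 823.4 kN/m; ΣW sinα = 482.7 kN/m
Resisting = 4.1 + 823.4·tan27.9° = 4.1 + 436.0 = 440.1 kN/m
FS = 440.1 / 482.7 = 0.912

FS = 0.91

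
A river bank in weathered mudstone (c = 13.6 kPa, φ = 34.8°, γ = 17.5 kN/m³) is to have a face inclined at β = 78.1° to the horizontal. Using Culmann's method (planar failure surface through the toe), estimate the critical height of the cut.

H_c = 9.18 m

Culmann's analysis gives the critical failure plane at α_cr = (β + φ)/2 = (78.1 + 34.8)/2 = 56.4°, and the critical height
H_c = (4c/γ) · sinβ cosφ / [1 − cos(β − φ)]
    = (4·13.6/17.5) · sin78.1°·cos34.8° / [1 − cos(43.3°)]
    = 3.109 · 0.9785·0.8211 / [1 − 0.7278]
    = 3.109 · 0.8035 / 0.2722
    = 9.18 m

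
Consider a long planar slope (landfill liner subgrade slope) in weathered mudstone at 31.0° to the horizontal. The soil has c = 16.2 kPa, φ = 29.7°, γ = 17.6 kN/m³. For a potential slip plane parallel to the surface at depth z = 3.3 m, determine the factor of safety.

For an infinite slope with a slip plane parallel to the surface (no pore pressure): FS = [c + γz cos²β tanφ] / [γz sinβ cosβ].
γz = 17.6·3.3 = 58.08 kN/m²
Numerator = 16.2 + 58.08·cos²31.0°·tan29.7° = 16.2 + 58.08·0.7347·0.5704 = 40.541 kPa
Denominator = 58.08·sin31.0°·cos31.0° = 58.08·0.5150·0.8572 = 25.641 kPa
FS = 40.541 / 25.641 = 1.581

FS = 1.58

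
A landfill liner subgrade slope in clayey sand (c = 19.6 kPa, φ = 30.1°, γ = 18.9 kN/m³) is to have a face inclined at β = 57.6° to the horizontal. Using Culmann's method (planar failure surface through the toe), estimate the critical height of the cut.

H_c = 26.82 m

Culmann's analysis gives the critical failure plane at α_cr = (β + φ)/2 = (57.6 + 30.1)/2 = 43.9°, and the critical height
H_c = (4c/γ) · sinβ cosφ / [1 − cos(β − φ)]
    = (4·19.6/18.9) · sin57.6°·cos30.1° / [1 − cos(27.5°)]
    = 4.148 · 0.8443·0.8652 / [1 − 0.8870]
    = 4.148 · 0.7305 / 0.1130
    = 26.82 m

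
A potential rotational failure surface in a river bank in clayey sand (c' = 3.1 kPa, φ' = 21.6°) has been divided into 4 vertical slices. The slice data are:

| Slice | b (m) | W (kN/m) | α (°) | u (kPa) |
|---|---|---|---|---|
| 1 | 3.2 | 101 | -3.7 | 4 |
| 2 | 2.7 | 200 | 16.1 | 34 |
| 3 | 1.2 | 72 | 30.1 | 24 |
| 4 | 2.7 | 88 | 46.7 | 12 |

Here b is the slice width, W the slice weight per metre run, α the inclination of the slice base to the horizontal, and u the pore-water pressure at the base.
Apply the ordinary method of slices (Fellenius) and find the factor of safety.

Ordinary method of slices: FS = Σ[c'·Δl_i + (W_i cosα_i − u_i·Δl_i)·tanφ'] / Σ W_i sinα_i, with Δl_i = b_i / cosα_i.
Slice 1: Δl = 3.2/cos(-3.7°) = 3.207 m; N'_1 = 101·cos(-3.7°) − 4·3.207 = 88.0; c'Δl = 9.94; W sinα = -6.5
Slice 2: Δl = 2.7/cos16.1° = 2.810 m; N'_2 = 200·cos16.1° − 34·2.810 = 96.6; c'Δl = 8.71; W sinα = 55.5
Slice 3: Δl = 1.2/cos30.1° = 1.387 m; N'_3 = 72·cos30.1° − 24·1.387 = 29.0; c'Δl = 4.30; W sinα = 36.1
Slice 4: Δl = 2.7/cos46.7° = 3.937 m; N'_4 = 88·cos46.7° − 12·3.937 = 13.1; c'Δl = 12.20; W sinα = 64.0
Σc'Δl = 35.2 kN/m; ΣN' = 226.7 kN/m; ΣW sinα = 149.1 kN/m
Resisting = 35.2 + 226.7·tan21.6° = 35.2 + 89.7 = 124.9 kN/m
FS = 124.9 / 149.1 = 0.838

FS = 0.84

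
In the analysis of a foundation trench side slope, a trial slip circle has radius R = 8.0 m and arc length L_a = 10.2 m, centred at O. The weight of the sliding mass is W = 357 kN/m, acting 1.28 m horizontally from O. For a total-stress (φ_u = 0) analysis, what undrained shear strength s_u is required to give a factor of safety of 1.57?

FS = s_u·L_a·R / (W·d), so s_u = FS·W·d / (L_a·R).
s_u = 1.57·357·1.28 / (10.20·8.0) = 717.4 / 81.60 = 8.79 kPa

s_u = 8.8 kPa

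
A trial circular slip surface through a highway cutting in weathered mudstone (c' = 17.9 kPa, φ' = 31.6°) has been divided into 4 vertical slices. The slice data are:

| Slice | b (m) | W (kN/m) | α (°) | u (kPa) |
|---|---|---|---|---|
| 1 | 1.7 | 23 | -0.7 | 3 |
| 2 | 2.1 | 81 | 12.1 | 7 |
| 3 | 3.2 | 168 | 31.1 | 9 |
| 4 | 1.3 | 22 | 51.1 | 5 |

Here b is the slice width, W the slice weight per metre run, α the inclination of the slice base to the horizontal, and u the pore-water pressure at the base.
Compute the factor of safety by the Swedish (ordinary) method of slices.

FS = 2.43

Ordinary method of slices: FS = Σ[c'·Δl_i + (W_i cosα_i − u_i·Δl_i)·tanφ'] / Σ W_i sinα_i, with Δl_i = b_i / cosα_i.
Slice 1: Δl = 1.7/cos(-0.7°) = 1.700 m; N'_1 = 23·cos(-0.7°) − 3·1.700 = 17.9; c'Δl = 30.43; W sinα = -0.3
Slice 2: Δl = 2.1/cos12.1° = 2.148 m; N'_2 = 81·cos12.1° − 7·2.148 = 64.2; c'Δl = 38.44; W sinα = 17.0
Slice 3: Δl = 3.2/cos31.1° = 3.737 m; N'_3 = 168·cos31.1° − 9·3.737 = 110.2; c'Δl = 66.90; W sinα = 86.8
Slice 4: Δl = 1.3/cos51.1° = 2.070 m; N'_4 = 22·cos51.1° − 5·2.070 = 3.5; c'Δl = 37.06; W sinα = 17.1
Σc'Δl = 172.8 kN/m; ΣN' = 195.7 kN/m; ΣW sinα = 120.6 kN/m
Resisting = 172.8 + 195.7·tan31.6° = 172.8 + 120.4 = 293.3 kN/m
FS = 293.3 / 120.6 = 2.432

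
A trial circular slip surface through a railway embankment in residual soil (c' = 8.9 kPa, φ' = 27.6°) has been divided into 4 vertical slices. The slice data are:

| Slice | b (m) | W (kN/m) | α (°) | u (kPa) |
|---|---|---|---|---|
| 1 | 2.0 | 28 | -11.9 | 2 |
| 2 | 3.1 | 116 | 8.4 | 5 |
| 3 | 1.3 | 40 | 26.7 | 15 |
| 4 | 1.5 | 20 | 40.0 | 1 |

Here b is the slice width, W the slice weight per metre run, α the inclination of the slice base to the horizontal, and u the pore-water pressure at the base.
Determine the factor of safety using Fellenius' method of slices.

Ordinary method of slices: FS = Σ[c'·Δl_i + (W_i cosα_i − u_i·Δl_i)·tanφ'] / Σ W_i sinα_i, with Δl_i = b_i / cosα_i.
Slice 1: Δl = 2.0/cos(-11.9°) = 2.044 m; N'_1 = 28·cos(-11.9°) − 2·2.044 = 23.3; c'Δl = 18.19; W sinα = -5.8
Slice 2: Δl = 3.1/cos8.4° = 3.134 m; N'_2 = 116·cos8.4° − 5·3.134 = 99.1; c'Δl = 27.89; W sinα = 16.9
Slice 3: Δl = 1.3/cos26.7° = 1.455 m; N'_3 = 40·cos26.7° − 15·1.455 = 13.9; c'Δl = 12.95; W sinα = 18.0
Slice 4: Δl = 1.5/cos40.0° = 1.958 m; N'_4 = 20·cos40.0° − 1·1.958 = 13.4; c'Δl = 17.43; W sinα = 12.9
Σc'Δl = 76.5 kN/m; ΣN' = 149.7 kN/m; ΣW sinα = 42.0 kN/m
Resisting = 76.5 + 149.7·tan27.6° = 76.5 + 78.2 = 154.7 kN/m
FS = 154.7 / 42.0 = 3.683

FS = 3.68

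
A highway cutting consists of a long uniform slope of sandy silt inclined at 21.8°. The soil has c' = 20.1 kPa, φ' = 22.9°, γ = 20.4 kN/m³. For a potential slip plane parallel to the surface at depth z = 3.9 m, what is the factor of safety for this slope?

FS = 1.79

For an infinite slope with a slip plane parallel to the surface (no pore pressure): FS = [c' + γz cos²β tanφ'] / [γz sinβ cosβ].
γz = 20.4·3.9 = 79.56 kN/m²
Numerator = 20.1 + 79.56·cos²21.8°·tan22.9° = 20.1 + 79.56·0.8621·0.4224 = 49.073 kPa
Denominator = 79.56·sin21.8°·cos21.8° = 79.56·0.3714·0.9285 = 27.433 kPa
FS = 49.073 / 27.433 = 1.789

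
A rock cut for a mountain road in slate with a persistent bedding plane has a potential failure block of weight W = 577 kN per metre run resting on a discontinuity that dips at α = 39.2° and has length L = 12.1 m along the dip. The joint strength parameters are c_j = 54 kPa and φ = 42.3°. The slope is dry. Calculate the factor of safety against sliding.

Resolving the block weight along and normal to the plane and applying the Mohr–Coulomb strength on the joint:
N' = W cosα = 577·cos39.2° = 447.1 kN/m
Driving force T = W sinα = 577·sin39.2° = 364.7 kN/m
Resisting force R = c_j·L + N'·tanφ = 54·12.1 + 447.1·tan42.3° = 653.4 + 406.9 = 1060.3 kN/m
FS = R / T = 1060.3 / 364.7 = 2.907

FS = 2.91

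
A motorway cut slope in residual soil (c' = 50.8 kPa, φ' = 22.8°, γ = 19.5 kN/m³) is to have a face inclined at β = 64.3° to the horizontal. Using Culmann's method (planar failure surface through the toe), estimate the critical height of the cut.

H_c = 34.48 m

Culmann's analysis gives the critical failure plane at α_cr = (β + φ')/2 = (64.3 + 22.8)/2 = 43.5°, and the critical height
H_c = (4c'/γ) · sinβ cosφ' / [1 − cos(β − φ')]
    = (4·50.8/19.5) · sin64.3°·cos22.8° / [1 − cos(41.5°)]
    = 10.421 · 0.9011·0.9219 / [1 − 0.7490]
    = 10.421 · 0.8307 / 0.2510
    = 34.48 m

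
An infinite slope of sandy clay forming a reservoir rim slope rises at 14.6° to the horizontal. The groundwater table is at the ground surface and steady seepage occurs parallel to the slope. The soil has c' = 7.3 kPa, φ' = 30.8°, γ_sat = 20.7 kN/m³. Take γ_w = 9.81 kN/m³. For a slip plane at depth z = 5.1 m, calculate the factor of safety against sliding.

With seepage parallel to the slope and the water table at the surface, the effective normal stress on the slip plane uses the buoyant unit weight γ' = γ_sat − γ_w while the driving shear stress uses γ_sat:
FS = [c' + γ' z cos²β tanφ'] / [γ_sat z sinβ cosβ]
γ' = 20.7 − 9.81 = 10.89 kN/m³
Numerator = 7.3 + 10.89·5.1·cos²14.6°·tan30.8° = 7.3 + 10.89·5.1·0.9365·0.5961 = 38.304 kPa
Denominator = 20.7·5.1·sin14.6°·cos14.6° = 20.7·5.1·0.2521·0.9677 = 25.752 kPa
FS = 38.304 / 25.752 = 1.487

FS = 1.49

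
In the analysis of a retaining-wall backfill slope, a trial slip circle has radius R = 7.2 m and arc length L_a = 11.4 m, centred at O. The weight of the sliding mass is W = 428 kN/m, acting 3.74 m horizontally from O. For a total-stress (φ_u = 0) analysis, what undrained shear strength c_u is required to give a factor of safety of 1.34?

FS = c_u·L_a·R / (W·d), so c_u = FS·W·d / (L_a·R).
c_u = 1.34·428·3.74 / (11.40·7.2) = 2145.0 / 82.08 = 26.13 kPa

c_u = 26.1 kPa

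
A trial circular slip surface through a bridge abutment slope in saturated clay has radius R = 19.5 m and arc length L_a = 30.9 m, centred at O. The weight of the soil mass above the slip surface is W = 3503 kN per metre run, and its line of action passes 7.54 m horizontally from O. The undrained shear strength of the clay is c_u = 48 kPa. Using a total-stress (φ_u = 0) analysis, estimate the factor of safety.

Taking moments about the centre O, the resisting moment is provided by the undrained shear strength acting along the arc:
M_R = c_u·L_a·R = 48·30.90·19.5 = 28922.4 kN·m/m
M_D = W·d = 3503·7.54 = 26412.6 kN·m/m
FS = M_R / M_D = 28922.4 / 26412.6 = 1.095

FS = 1.10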